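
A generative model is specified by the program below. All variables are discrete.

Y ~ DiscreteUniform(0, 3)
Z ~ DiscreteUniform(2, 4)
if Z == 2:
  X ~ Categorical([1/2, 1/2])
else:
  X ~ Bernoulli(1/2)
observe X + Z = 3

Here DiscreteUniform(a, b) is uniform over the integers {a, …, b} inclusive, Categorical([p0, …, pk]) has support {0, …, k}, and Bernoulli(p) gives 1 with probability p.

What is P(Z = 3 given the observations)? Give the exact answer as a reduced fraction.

Enumerate traces; 8 have nonzero weight after conditioning:
  (Y=0, Z=2, X=1) weight 1/24
  (Y=0, Z=3, X=0) weight 1/24
  (Y=1, Z=2, X=1) weight 1/24
  (Y=1, Z=3, X=0) weight 1/24
  (Y=2, Z=2, X=1) weight 1/24
  (Y=2, Z=3, X=0) weight 1/24
  (Y=3, Z=2, X=1) weight 1/24
  (Y=3, Z=3, X=0) weight 1/24
Group by Z:
  weight(Z=2) = 1/6
  weight(Z=3) = 1/6
Total weight = 1/6 + 1/6 = 1/3
P(Z=2 | obs) = 1/6 / 1/3 = 1/2
P(Z=3 | obs) = 1/6 / 1/3 = 1/2

P(Z = 3 | obs) = 1/2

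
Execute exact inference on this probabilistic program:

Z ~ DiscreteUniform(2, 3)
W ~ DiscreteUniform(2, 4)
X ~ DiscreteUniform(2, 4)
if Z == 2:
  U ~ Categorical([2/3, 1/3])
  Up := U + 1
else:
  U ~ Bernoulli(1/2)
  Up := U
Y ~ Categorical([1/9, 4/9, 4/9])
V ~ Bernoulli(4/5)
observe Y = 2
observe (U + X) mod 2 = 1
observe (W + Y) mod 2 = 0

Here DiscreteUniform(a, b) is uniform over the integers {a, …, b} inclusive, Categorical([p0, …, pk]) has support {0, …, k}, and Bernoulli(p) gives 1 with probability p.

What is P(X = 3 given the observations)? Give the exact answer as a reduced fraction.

Enumerate traces; 24 have nonzero weight after conditioning:
  (Z=2, W=2, X=2, U=1, Y=2, V=0) weight 2/1215
  (Z=2, W=2, X=2, U=1, Y=2, V=1) weight 8/1215
  (Z=2, W=2, X=3, U=0, Y=2, V=0) weight 4/1215
  (Z=2, W=2, X=3, U=0, Y=2, V=1) weight 16/1215
  (Z=2, W=2, X=4, U=1, Y=2, V=0) weight 2/1215
  (Z=2, W=2, X=4, U=1, Y=2, V=1) weight 8/1215
  (Z=2, W=4, X=2, U=1, Y=2, V=0) weight 2/1215
  (Z=2, W=4, X=2, U=1, Y=2, V=1) weight 8/1215
  … 16 more
Group by X:
  weight(X=2) = 10/243
  weight(X=3) = 14/243
  weight(X=4) = 10/243
Total weight = 10/243 + 14/243 + 10/243 = 34/243
P(X=2 | obs) = 10/243 / 34/243 = 5/17
P(X=3 | obs) = 14/243 / 34/243 = 7/17
P(X=4 | obs) = 10/243 / 34/243 = 5/17

P(X = 3 | obs) = 7/17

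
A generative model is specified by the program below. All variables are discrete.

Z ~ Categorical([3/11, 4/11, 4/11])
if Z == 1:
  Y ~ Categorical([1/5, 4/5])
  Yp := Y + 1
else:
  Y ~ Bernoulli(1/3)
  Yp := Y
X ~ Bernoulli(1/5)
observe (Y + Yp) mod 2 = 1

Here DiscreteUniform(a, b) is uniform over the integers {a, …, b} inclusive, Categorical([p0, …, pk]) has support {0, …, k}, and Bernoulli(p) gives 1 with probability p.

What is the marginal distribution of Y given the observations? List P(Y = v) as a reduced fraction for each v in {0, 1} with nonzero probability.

P(Y=0) = 1/5, P(Y=1) = 4/5

Enumerate traces; 4 have nonzero weight after conditioning:
  (Z=1, Y=0, X=0) weight 16/275
  (Z=1, Y=0, X=1) weight 4/275
  (Z=1, Y=1, X=0) weight 64/275
  (Z=1, Y=1, X=1) weight 16/275
Group by Y:
  weight(Y=0) = 4/55
  weight(Y=1) = 16/55
Total weight = 4/55 + 16/55 = 4/11
P(Y=0 | obs) = 4/55 / 4/11 = 1/5
P(Y=1 | obs) = 16/55 / 4/11 = 4/5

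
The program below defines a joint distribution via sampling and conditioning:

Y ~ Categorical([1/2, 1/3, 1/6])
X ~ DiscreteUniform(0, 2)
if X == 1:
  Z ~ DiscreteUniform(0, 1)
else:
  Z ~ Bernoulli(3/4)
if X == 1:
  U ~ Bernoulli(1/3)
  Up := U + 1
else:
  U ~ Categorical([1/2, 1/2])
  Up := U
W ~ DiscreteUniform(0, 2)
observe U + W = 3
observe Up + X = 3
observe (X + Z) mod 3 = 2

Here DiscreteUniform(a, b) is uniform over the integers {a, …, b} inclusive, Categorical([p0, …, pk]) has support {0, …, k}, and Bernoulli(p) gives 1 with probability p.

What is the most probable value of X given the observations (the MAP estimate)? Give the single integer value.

argmax_v P(X = v | obs) = 1

Enumerate traces; 6 have nonzero weight after conditioning:
  (Y=0, X=1, Z=1, U=1, W=2) weight 1/108
  (Y=0, X=2, Z=0, U=1, W=2) weight 1/144
  (Y=1, X=1, Z=1, U=1, W=2) weight 1/162
  (Y=1, X=2, Z=0, U=1, W=2) weight 1/216
  (Y=2, X=1, Z=1, U=1, W=2) weight 1/324
  (Y=2, X=2, Z=0, U=1, W=2) weight 1/432
Group by X:
  weight(X=1) = 1/54
  weight(X=2) = 1/72
Total weight = 1/54 + 1/72 = 7/216
P(X=1 | obs) = 1/54 / 7/216 = 4/7
P(X=2 | obs) = 1/72 / 7/216 = 3/7
argmax = 1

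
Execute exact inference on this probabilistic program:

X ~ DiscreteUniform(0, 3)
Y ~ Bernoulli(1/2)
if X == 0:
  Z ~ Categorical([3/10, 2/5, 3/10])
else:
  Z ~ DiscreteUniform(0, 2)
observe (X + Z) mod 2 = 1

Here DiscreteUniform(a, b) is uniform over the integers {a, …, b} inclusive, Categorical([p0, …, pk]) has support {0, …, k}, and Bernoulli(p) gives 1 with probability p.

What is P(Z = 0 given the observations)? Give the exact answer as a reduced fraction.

P(Z = 0 | obs) = 10/31

Enumerate traces; 12 have nonzero weight after conditioning:
  (X=0, Y=0, Z=1) weight 1/20
  (X=0, Y=1, Z=1) weight 1/20
  (X=1, Y=0, Z=0) weight 1/24
  (X=1, Y=0, Z=2) weight 1/24
  (X=1, Y=1, Z=0) weight 1/24
  (X=1, Y=1, Z=2) weight 1/24
  (X=2, Y=0, Z=1) weight 1/24
  (X=2, Y=1, Z=1) weight 1/24
  … 4 more
Group by Z:
  weight(Z=0) = 1/6
  weight(Z=1) = 11/60
  weight(Z=2) = 1/6
Total weight = 1/6 + 11/60 + 1/6 = 31/60
P(Z=0 | obs) = 1/6 / 31/60 = 10/31
P(Z=1 | obs) = 11/60 / 31/60 = 11/31
P(Z=2 | obs) = 1/6 / 31/60 = 10/31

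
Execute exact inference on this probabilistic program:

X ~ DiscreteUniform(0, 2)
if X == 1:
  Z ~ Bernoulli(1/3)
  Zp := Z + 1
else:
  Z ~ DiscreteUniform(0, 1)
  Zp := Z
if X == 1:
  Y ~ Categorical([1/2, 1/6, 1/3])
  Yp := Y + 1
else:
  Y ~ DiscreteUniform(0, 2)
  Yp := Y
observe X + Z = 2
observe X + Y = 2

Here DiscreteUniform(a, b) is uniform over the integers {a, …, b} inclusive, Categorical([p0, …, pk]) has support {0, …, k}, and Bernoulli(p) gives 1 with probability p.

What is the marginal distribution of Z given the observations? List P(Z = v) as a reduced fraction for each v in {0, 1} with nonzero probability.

P(Z=0) = 3/4, P(Z=1) = 1/4

Enumerate traces; 2 have nonzero weight after conditioning:
  (X=1, Z=1, Y=1) weight 1/54
  (X=2, Z=0, Y=0) weight 1/18
Group by Z:
  weight(Z=0) = 1/18
  weight(Z=1) = 1/54
Total weight = 1/18 + 1/54 = 2/27
P(Z=0 | obs) = 1/18 / 2/27 = 3/4
P(Z=1 | obs) = 1/54 / 2/27 = 1/4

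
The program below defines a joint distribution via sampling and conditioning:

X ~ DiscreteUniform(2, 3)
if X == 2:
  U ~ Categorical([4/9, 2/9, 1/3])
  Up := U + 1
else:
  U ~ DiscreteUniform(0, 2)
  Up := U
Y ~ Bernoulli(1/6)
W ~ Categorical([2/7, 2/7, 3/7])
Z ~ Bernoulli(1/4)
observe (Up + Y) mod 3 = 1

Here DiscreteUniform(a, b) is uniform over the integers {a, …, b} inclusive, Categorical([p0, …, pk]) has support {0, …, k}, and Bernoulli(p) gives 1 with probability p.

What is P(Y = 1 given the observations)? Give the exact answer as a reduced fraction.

Enumerate traces; 24 have nonzero weight after conditioning:
  (X=2, U=0, Y=0, W=0, Z=0) weight 5/126
  (X=2, U=0, Y=0, W=0, Z=1) weight 5/378
  (X=2, U=0, Y=0, W=1, Z=0) weight 5/126
  (X=2, U=0, Y=0, W=1, Z=1) weight 5/378
  (X=2, U=0, Y=0, W=2, Z=0) weight 5/84
  (X=2, U=0, Y=0, W=2, Z=1) weight 5/252
  (X=2, U=2, Y=1, W=0, Z=0) weight 1/168
  (X=2, U=2, Y=1, W=0, Z=1) weight 1/504
  … 16 more
Group by Y:
  weight(Y=0) = 35/108
  weight(Y=1) = 1/18
Total weight = 35/108 + 1/18 = 41/108
P(Y=0 | obs) = 35/108 / 41/108 = 35/41
P(Y=1 | obs) = 1/18 / 41/108 = 6/41

P(Y = 1 | obs) = 6/41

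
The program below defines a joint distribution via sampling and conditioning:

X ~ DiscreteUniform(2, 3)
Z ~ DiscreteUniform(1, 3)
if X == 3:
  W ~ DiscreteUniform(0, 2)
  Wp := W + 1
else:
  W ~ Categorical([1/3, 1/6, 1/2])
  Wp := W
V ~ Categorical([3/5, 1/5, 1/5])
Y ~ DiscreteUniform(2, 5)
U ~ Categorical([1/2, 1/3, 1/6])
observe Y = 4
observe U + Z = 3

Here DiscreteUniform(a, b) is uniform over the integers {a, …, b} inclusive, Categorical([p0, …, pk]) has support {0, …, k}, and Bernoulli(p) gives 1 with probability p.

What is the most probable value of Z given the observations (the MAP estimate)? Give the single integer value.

Enumerate traces; 54 have nonzero weight after conditioning:
  (X=2, Z=1, W=0, V=0, Y=4, U=2) weight 1/720
  (X=2, Z=1, W=0, V=1, Y=4, U=2) weight 1/2160
  (X=2, Z=1, W=0, V=2, Y=4, U=2) weight 1/2160
  (X=2, Z=1, W=1, V=0, Y=4, U=2) weight 1/1440
  (X=2, Z=1, W=1, V=1, Y=4, U=2) weight 1/4320
  (X=2, Z=1, W=1, V=2, Y=4, U=2) weight 1/4320
  (X=2, Z=1, W=2, V=0, Y=4, U=2) weight 1/480
  (X=2, Z=1, W=2, V=1, Y=4, U=2) weight 1/1440
  (X=2, Z=2, W=0, V=0, Y=4, U=1) weight 1/360
  (X=2, Z=3, W=0, V=0, Y=4, U=0) weight 1/240
  … 44 more
Group by Z:
  weight(Z=1) = 1/72
  weight(Z=2) = 1/36
  weight(Z=3) = 1/24
Total weight = 1/72 + 1/36 + 1/24 = 1/12
P(Z=1 | obs) = 1/72 / 1/12 = 1/6
P(Z=2 | obs) = 1/36 / 1/12 = 1/3
P(Z=3 | obs) = 1/24 / 1/12 = 1/2
argmax = 3

argmax_v P(Z = v | obs) = 3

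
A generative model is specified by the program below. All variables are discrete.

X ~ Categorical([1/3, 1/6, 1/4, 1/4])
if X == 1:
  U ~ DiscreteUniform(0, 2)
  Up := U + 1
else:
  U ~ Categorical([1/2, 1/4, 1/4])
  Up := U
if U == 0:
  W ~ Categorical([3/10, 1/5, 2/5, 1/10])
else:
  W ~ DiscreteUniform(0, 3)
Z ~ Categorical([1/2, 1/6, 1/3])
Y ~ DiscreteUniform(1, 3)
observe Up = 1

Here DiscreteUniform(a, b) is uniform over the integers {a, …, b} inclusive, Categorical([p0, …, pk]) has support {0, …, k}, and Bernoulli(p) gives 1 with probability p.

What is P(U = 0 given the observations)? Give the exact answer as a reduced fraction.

P(U = 0 | obs) = 4/19

Enumerate traces; 144 have nonzero weight after conditioning:
  (X=0, U=1, W=0, Z=0, Y=1) weight 1/288
  (X=0, U=1, W=0, Z=0, Y=2) weight 1/288
  (X=0, U=1, W=0, Z=0, Y=3) weight 1/288
  (X=0, U=1, W=0, Z=1, Y=1) weight 1/864
  (X=0, U=1, W=0, Z=1, Y=2) weight 1/864
  (X=0, U=1, W=0, Z=1, Y=3) weight 1/864
  (X=0, U=1, W=0, Z=2, Y=1) weight 1/432
  (X=0, U=1, W=0, Z=2, Y=2) weight 1/432
  (X=1, U=0, W=0, Z=0, Y=1) weight 1/360
  … 135 more
Group by U:
  weight(U=0) = 1/18
  weight(U=1) = 5/24
Total weight = 1/18 + 5/24 = 19/72
P(U=0 | obs) = 1/18 / 19/72 = 4/19
P(U=1 | obs) = 5/24 / 19/72 = 15/19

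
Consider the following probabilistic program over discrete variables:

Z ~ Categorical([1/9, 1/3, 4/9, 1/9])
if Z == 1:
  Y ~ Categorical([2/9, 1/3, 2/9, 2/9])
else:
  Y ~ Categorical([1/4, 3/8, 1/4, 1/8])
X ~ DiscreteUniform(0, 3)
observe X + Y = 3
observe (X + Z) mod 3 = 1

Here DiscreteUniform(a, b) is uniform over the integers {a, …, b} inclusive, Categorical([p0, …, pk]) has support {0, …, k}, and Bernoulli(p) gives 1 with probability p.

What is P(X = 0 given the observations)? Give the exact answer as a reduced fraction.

Enumerate traces; 5 have nonzero weight after conditioning:
  (Z=0, Y=2, X=1) weight 1/144
  (Z=1, Y=0, X=3) weight 1/54
  (Z=1, Y=3, X=0) weight 1/54
  (Z=2, Y=1, X=2) weight 1/24
  (Z=3, Y=2, X=1) weight 1/144
Group by X:
  weight(X=0) = 1/54
  weight(X=1) = 1/72
  weight(X=2) = 1/24
  weight(X=3) = 1/54
Total weight = 1/54 + 1/72 + 1/24 + 1/54 = 5/54
P(X=0 | obs) = 1/54 / 5/54 = 1/5
P(X=1 | obs) = 1/72 / 5/54 = 3/20
P(X=2 | obs) = 1/24 / 5/54 = 9/20
P(X=3 | obs) = 1/54 / 5/54 = 1/5

P(X = 0 | obs) = 1/5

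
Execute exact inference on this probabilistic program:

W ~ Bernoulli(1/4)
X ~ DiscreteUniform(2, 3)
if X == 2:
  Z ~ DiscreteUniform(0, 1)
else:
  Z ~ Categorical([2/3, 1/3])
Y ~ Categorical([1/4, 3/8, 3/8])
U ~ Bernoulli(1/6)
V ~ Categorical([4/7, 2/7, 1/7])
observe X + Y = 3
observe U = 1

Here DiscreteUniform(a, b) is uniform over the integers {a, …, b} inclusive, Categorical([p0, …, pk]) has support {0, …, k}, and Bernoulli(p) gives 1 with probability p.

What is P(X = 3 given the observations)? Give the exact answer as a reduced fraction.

P(X = 3 | obs) = 2/5

Enumerate traces; 24 have nonzero weight after conditioning:
  (W=0, X=2, Z=0, Y=1, U=1, V=0) weight 3/448
  (W=0, X=2, Z=0, Y=1, U=1, V=1) weight 3/896
  (W=0, X=2, Z=0, Y=1, U=1, V=2) weight 3/1792
  (W=0, X=2, Z=1, Y=1, U=1, V=0) weight 3/448
  (W=0, X=2, Z=1, Y=1, U=1, V=1) weight 3/896
  (W=0, X=2, Z=1, Y=1, U=1, V=2) weight 3/1792
  (W=0, X=3, Z=0, Y=0, U=1, V=0) weight 1/168
  (W=0, X=3, Z=0, Y=0, U=1, V=1) weight 1/336
  … 16 more
Group by X:
  weight(X=2) = 1/32
  weight(X=3) = 1/48
Total weight = 1/32 + 1/48 = 5/96
P(X=2 | obs) = 1/32 / 5/96 = 3/5
P(X=3 | obs) = 1/48 / 5/96 = 2/5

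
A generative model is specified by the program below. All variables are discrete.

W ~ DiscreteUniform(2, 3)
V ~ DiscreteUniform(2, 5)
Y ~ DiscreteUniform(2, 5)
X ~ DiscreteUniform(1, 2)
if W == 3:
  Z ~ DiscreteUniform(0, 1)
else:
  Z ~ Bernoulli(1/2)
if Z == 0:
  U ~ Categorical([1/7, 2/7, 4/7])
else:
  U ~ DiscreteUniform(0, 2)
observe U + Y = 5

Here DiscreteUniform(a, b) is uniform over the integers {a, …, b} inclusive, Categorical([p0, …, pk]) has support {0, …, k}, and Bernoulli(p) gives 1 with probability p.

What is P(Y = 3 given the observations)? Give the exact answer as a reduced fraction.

P(Y = 3 | obs) = 19/42

Enumerate traces; 96 have nonzero weight after conditioning:
  (W=2, V=2, Y=3, X=1, Z=0, U=2) weight 1/224
  (W=2, V=2, Y=3, X=1, Z=1, U=2) weight 1/384
  (W=2, V=2, Y=3, X=2, Z=0, U=2) weight 1/224
  (W=2, V=2, Y=3, X=2, Z=1, U=2) weight 1/384
  (W=2, V=2, Y=4, X=1, Z=0, U=1) weight 1/448
  (W=2, V=2, Y=4, X=1, Z=1, U=1) weight 1/384
  (W=2, V=2, Y=4, X=2, Z=0, U=1) weight 1/448
  (W=2, V=2, Y=4, X=2, Z=1, U=1) weight 1/384
  (W=2, V=2, Y=5, X=1, Z=0, U=0) weight 1/896
  … 87 more
Group by Y:
  weight(Y=3) = 19/168
  weight(Y=4) = 13/168
  weight(Y=5) = 5/84
Total weight = 19/168 + 13/168 + 5/84 = 1/4
P(Y=3 | obs) = 19/168 / 1/4 = 19/42
P(Y=4 | obs) = 13/168 / 1/4 = 13/42
P(Y=5 | obs) = 5/84 / 1/4 = 5/21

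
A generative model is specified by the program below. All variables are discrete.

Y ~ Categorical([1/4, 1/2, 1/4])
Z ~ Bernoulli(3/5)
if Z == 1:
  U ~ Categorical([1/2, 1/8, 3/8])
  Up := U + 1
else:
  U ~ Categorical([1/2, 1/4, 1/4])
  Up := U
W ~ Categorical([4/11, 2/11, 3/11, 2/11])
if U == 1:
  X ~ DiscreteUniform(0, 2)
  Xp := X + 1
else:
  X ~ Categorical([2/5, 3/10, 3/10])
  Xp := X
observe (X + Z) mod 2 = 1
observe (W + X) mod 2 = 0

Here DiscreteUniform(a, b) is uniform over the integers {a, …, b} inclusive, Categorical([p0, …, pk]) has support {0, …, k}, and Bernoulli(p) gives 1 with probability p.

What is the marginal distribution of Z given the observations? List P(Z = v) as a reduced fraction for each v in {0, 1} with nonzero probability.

Enumerate traces; 54 have nonzero weight after conditioning:
  (Y=0, Z=0, U=0, W=1, X=1) weight 3/1100
  (Y=0, Z=0, U=0, W=3, X=1) weight 3/1100
  (Y=0, Z=0, U=1, W=1, X=1) weight 1/660
  (Y=0, Z=0, U=1, W=3, X=1) weight 1/660
  (Y=0, Z=0, U=2, W=1, X=1) weight 3/2200
  (Y=0, Z=0, U=2, W=3, X=1) weight 3/2200
  (Y=0, Z=1, U=0, W=0, X=0) weight 3/275
  (Y=0, Z=1, U=0, W=0, X=2) weight 9/1100
  … 46 more
Group by Z:
  weight(Z=0) = 37/825
  weight(Z=1) = 1169/4400
Total weight = 37/825 + 1169/4400 = 4099/13200
P(Z=0 | obs) = 37/825 / 4099/13200 = 592/4099
P(Z=1 | obs) = 1169/4400 / 4099/13200 = 3507/4099

P(Z=0) = 592/4099, P(Z=1) = 3507/4099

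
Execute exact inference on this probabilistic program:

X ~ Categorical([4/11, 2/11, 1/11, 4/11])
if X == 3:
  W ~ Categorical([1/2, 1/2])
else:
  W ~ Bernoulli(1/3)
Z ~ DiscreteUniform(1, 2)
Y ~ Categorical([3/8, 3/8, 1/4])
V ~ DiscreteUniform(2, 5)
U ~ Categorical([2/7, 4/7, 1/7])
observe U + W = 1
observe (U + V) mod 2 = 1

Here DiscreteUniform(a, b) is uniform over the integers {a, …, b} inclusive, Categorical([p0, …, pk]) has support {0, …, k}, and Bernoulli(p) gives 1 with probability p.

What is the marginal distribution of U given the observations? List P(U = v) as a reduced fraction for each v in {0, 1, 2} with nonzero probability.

Enumerate traces; 96 have nonzero weight after conditioning:
  (X=0, W=0, Z=1, Y=0, V=2, U=1) weight 1/154
  (X=0, W=0, Z=1, Y=0, V=4, U=1) weight 1/154
  (X=0, W=0, Z=1, Y=1, V=2, U=1) weight 1/154
  (X=0, W=0, Z=1, Y=1, V=4, U=1) weight 1/154
  (X=0, W=0, Z=1, Y=2, V=2, U=1) weight 1/231
  (X=0, W=0, Z=1, Y=2, V=4, U=1) weight 1/231
  (X=0, W=0, Z=2, Y=0, V=2, U=1) weight 1/154
  (X=0, W=0, Z=2, Y=0, V=4, U=1) weight 1/154
  (X=0, W=1, Z=1, Y=0, V=3, U=0) weight 1/616
  … 87 more
Group by U:
  weight(U=0) = 13/231
  weight(U=1) = 40/231
Total weight = 13/231 + 40/231 = 53/231
P(U=0 | obs) = 13/231 / 53/231 = 13/53
P(U=1 | obs) = 40/231 / 53/231 = 40/53

P(U=0) = 13/53, P(U=1) = 40/53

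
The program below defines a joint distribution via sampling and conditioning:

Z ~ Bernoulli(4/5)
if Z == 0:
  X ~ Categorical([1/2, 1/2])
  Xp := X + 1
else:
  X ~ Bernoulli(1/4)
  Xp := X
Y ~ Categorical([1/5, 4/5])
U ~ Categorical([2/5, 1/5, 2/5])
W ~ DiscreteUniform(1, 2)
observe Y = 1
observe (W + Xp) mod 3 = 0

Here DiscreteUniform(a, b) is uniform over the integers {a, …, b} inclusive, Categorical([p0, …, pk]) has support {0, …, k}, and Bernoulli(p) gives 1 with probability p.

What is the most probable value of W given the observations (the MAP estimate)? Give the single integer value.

Enumerate traces; 9 have nonzero weight after conditioning:
  (Z=0, X=0, Y=1, U=0, W=2) weight 2/125
  (Z=0, X=0, Y=1, U=1, W=2) weight 1/125
  (Z=0, X=0, Y=1, U=2, W=2) weight 2/125
  (Z=0, X=1, Y=1, U=0, W=1) weight 2/125
  (Z=0, X=1, Y=1, U=1, W=1) weight 1/125
  (Z=0, X=1, Y=1, U=2, W=1) weight 2/125
  (Z=1, X=1, Y=1, U=0, W=2) weight 4/125
  (Z=1, X=1, Y=1, U=1, W=2) weight 2/125
  … 1 more
Group by W:
  weight(W=1) = 1/25
  weight(W=2) = 3/25
Total weight = 1/25 + 3/25 = 4/25
P(W=1 | obs) = 1/25 / 4/25 = 1/4
P(W=2 | obs) = 3/25 / 4/25 = 3/4
argmax = 2

argmax_v P(W = v | obs) = 2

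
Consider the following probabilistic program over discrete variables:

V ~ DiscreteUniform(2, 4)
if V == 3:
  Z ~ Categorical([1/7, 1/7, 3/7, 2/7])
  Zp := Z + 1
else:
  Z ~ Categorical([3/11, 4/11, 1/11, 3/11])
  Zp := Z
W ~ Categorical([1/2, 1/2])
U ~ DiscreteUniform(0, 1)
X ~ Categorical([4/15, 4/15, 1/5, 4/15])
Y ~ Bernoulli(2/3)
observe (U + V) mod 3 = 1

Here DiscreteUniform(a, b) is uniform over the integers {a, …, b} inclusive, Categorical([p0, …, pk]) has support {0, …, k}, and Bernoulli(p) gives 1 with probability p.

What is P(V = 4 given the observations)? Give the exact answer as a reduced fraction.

P(V = 4 | obs) = 1/2

Enumerate traces; 128 have nonzero weight after conditioning:
  (V=3, Z=0, W=0, U=1, X=0, Y=0) weight 1/945
  (V=3, Z=0, W=0, U=1, X=0, Y=1) weight 2/945
  (V=3, Z=0, W=0, U=1, X=1, Y=0) weight 1/945
  (V=3, Z=0, W=0, U=1, X=1, Y=1) weight 2/945
  (V=3, Z=0, W=0, U=1, X=2, Y=0) weight 1/1260
  (V=3, Z=0, W=0, U=1, X=2, Y=1) weight 1/630
  (V=3, Z=0, W=0, U=1, X=3, Y=0) weight 1/945
  (V=3, Z=0, W=0, U=1, X=3, Y=1) weight 2/945
  (V=4, Z=0, W=0, U=0, X=0, Y=0) weight 1/495
  … 119 more
Group by V:
  weight(V=3) = 1/6
  weight(V=4) = 1/6
Total weight = 1/6 + 1/6 = 1/3
P(V=3 | obs) = 1/6 / 1/3 = 1/2
P(V=4 | obs) = 1/6 / 1/3 = 1/2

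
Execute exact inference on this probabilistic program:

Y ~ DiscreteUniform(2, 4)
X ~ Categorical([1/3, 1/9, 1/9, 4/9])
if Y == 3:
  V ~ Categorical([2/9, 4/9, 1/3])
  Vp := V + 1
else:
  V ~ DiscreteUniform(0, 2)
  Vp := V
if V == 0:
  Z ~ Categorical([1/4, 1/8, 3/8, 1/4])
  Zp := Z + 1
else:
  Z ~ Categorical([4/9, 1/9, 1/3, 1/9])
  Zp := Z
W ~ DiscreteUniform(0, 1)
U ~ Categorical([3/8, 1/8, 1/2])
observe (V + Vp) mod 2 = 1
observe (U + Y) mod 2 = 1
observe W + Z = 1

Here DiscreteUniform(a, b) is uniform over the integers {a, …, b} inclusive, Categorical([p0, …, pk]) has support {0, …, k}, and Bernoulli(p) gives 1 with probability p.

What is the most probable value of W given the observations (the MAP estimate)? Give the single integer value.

Enumerate traces; 48 have nonzero weight after conditioning:
  (Y=3, X=0, V=0, Z=0, W=1, U=0) weight 1/864
  (Y=3, X=0, V=0, Z=0, W=1, U=2) weight 1/648
  (Y=3, X=0, V=0, Z=1, W=0, U=0) weight 1/1728
  (Y=3, X=0, V=0, Z=1, W=0, U=2) weight 1/1296
  (Y=3, X=0, V=1, Z=0, W=1, U=0) weight 1/243
  (Y=3, X=0, V=1, Z=0, W=1, U=2) weight 4/729
  (Y=3, X=0, V=1, Z=1, W=0, U=0) weight 1/972
  (Y=3, X=0, V=1, Z=1, W=0, U=2) weight 1/729
  … 40 more
Group by W:
  weight(W=0) = 259/15552
  weight(W=1) = 455/7776
Total weight = 259/15552 + 455/7776 = 1169/15552
P(W=0 | obs) = 259/15552 / 1169/15552 = 37/167
P(W=1 | obs) = 455/7776 / 1169/15552 = 130/167
argmax = 1

argmax_v P(W = v | obs) = 1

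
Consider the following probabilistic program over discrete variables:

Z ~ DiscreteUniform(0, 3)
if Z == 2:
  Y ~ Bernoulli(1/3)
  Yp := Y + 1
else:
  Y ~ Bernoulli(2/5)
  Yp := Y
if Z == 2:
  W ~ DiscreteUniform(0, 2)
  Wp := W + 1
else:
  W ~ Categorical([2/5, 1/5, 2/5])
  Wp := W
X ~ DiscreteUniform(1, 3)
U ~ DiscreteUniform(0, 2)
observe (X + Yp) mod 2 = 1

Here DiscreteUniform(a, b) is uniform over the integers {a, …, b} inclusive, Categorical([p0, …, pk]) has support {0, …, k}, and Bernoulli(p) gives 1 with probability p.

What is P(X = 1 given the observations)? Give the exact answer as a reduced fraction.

P(X = 1 | obs) = 8/23

Enumerate traces; 108 have nonzero weight after conditioning:
  (Z=0, Y=0, W=0, X=1, U=0) weight 1/150
  (Z=0, Y=0, W=0, X=1, U=1) weight 1/150
  (Z=0, Y=0, W=0, X=1, U=2) weight 1/150
  (Z=0, Y=0, W=0, X=3, U=0) weight 1/150
  (Z=0, Y=0, W=0, X=3, U=1) weight 1/150
  (Z=0, Y=0, W=0, X=3, U=2) weight 1/150
  (Z=0, Y=0, W=1, X=1, U=0) weight 1/300
  (Z=0, Y=0, W=1, X=1, U=1) weight 1/300
  (Z=0, Y=1, W=0, X=2, U=0) weight 1/225
  … 99 more
Group by X:
  weight(X=1) = 8/45
  weight(X=2) = 7/45
  weight(X=3) = 8/45
Total weight = 8/45 + 7/45 + 8/45 = 23/45
P(X=1 | obs) = 8/45 / 23/45 = 8/23
P(X=2 | obs) = 7/45 / 23/45 = 7/23
P(X=3 | obs) = 8/45 / 23/45 = 8/23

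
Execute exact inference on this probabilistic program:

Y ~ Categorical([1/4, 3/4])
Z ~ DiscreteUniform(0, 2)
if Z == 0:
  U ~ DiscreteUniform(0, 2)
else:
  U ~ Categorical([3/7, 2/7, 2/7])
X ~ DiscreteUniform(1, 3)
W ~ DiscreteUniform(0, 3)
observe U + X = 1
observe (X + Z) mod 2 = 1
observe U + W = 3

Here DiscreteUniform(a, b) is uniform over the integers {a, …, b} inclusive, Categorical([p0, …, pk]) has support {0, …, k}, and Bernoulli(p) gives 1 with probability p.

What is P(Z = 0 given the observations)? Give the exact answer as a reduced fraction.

Enumerate traces; 4 have nonzero weight after conditioning:
  (Y=0, Z=0, U=0, X=1, W=3) weight 1/432
  (Y=0, Z=2, U=0, X=1, W=3) weight 1/336
  (Y=1, Z=0, U=0, X=1, W=3) weight 1/144
  (Y=1, Z=2, U=0, X=1, W=3) weight 1/112
Group by Z:
  weight(Z=0) = 1/108
  weight(Z=2) = 1/84
Total weight = 1/108 + 1/84 = 4/189
P(Z=0 | obs) = 1/108 / 4/189 = 7/16
P(Z=2 | obs) = 1/84 / 4/189 = 9/16

P(Z = 0 | obs) = 7/16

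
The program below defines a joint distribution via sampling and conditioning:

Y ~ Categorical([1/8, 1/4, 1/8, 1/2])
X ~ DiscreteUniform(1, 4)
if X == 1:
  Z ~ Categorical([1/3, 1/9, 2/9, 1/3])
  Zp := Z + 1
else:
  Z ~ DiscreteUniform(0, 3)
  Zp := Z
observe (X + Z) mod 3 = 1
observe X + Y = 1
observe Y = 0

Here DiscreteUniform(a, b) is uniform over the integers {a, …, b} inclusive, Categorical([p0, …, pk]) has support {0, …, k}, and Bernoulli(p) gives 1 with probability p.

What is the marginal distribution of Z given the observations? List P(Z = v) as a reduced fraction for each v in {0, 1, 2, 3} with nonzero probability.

P(Z=0) = 1/2, P(Z=3) = 1/2

Enumerate traces; 2 have nonzero weight after conditioning:
  (Y=0, X=1, Z=0) weight 1/96
  (Y=0, X=1, Z=3) weight 1/96
Group by Z:
  weight(Z=0) = 1/96
  weight(Z=3) = 1/96
Total weight = 1/96 + 1/96 = 1/48
P(Z=0 | obs) = 1/96 / 1/48 = 1/2
P(Z=3 | obs) = 1/96 / 1/48 = 1/2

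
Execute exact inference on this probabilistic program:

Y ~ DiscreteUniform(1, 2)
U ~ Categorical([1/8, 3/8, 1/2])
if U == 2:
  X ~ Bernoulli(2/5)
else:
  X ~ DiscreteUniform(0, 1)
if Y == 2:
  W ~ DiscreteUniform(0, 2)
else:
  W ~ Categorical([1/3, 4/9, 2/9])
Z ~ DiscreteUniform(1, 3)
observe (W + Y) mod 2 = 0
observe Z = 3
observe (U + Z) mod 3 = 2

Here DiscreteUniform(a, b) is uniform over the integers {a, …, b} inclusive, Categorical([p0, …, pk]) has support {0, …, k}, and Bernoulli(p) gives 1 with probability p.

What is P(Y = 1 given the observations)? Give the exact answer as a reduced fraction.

Enumerate traces; 6 have nonzero weight after conditioning:
  (Y=1, U=2, X=0, W=1, Z=3) weight 1/45
  (Y=1, U=2, X=1, W=1, Z=3) weight 2/135
  (Y=2, U=2, X=0, W=0, Z=3) weight 1/60
  (Y=2, U=2, X=0, W=2, Z=3) weight 1/60
  (Y=2, U=2, X=1, W=0, Z=3) weight 1/90
  (Y=2, U=2, X=1, W=2, Z=3) weight 1/90
Group by Y:
  weight(Y=1) = 1/27
  weight(Y=2) = 1/18
Total weight = 1/27 + 1/18 = 5/54
P(Y=1 | obs) = 1/27 / 5/54 = 2/5
P(Y=2 | obs) = 1/18 / 5/54 = 3/5

P(Y = 1 | obs) = 2/5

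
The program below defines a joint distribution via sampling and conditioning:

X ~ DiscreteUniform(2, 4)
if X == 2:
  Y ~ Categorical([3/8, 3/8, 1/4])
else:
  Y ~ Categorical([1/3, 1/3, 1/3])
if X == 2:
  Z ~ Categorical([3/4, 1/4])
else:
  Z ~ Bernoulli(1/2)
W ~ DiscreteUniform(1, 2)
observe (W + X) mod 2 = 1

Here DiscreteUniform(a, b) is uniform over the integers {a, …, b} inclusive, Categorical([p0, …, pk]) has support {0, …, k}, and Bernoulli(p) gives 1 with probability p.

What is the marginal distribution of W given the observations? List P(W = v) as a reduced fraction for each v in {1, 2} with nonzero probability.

P(W=1) = 2/3, P(W=2) = 1/3

Enumerate traces; 18 have nonzero weight after conditioning:
  (X=2, Y=0, Z=0, W=1) weight 3/64
  (X=2, Y=0, Z=1, W=1) weight 1/64
  (X=2, Y=1, Z=0, W=1) weight 3/64
  (X=2, Y=1, Z=1, W=1) weight 1/64
  (X=2, Y=2, Z=0, W=1) weight 1/32
  (X=2, Y=2, Z=1, W=1) weight 1/96
  (X=3, Y=0, Z=0, W=2) weight 1/36
  (X=3, Y=0, Z=1, W=2) weight 1/36
  … 10 more
Group by W:
  weight(W=1) = 1/3
  weight(W=2) = 1/6
Total weight = 1/3 + 1/6 = 1/2
P(W=1 | obs) = 1/3 / 1/2 = 2/3
P(W=2 | obs) = 1/6 / 1/2 = 1/3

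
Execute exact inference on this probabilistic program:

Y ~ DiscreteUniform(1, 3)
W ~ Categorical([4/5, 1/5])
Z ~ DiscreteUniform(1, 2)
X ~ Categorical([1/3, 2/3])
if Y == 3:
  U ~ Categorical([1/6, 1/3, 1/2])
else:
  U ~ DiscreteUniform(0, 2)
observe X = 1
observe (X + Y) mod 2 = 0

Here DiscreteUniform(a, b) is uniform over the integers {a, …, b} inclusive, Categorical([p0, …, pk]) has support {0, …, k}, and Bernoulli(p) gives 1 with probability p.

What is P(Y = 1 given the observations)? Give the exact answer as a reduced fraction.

P(Y = 1 | obs) = 1/2

Enumerate traces; 24 have nonzero weight after conditioning:
  (Y=1, W=0, Z=1, X=1, U=0) weight 4/135
  (Y=1, W=0, Z=1, X=1, U=1) weight 4/135
  (Y=1, W=0, Z=1, X=1, U=2) weight 4/135
  (Y=1, W=0, Z=2, X=1, U=0) weight 4/135
  (Y=1, W=0, Z=2, X=1, U=1) weight 4/135
  (Y=1, W=0, Z=2, X=1, U=2) weight 4/135
  (Y=1, W=1, Z=1, X=1, U=0) weight 1/135
  (Y=1, W=1, Z=1, X=1, U=1) weight 1/135
  (Y=3, W=0, Z=1, X=1, U=0) weight 2/135
  … 15 more
Group by Y:
  weight(Y=1) = 2/9
  weight(Y=3) = 2/9
Total weight = 2/9 + 2/9 = 4/9
P(Y=1 | obs) = 2/9 / 4/9 = 1/2
P(Y=3 | obs) = 2/9 / 4/9 = 1/2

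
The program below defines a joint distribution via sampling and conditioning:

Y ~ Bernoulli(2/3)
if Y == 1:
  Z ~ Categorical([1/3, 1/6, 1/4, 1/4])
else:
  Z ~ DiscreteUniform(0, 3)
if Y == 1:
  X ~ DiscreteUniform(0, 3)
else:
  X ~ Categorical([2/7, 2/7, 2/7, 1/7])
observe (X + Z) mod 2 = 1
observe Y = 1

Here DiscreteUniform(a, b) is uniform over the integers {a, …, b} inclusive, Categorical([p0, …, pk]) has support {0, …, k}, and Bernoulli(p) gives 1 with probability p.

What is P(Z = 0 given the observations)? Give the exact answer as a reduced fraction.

Enumerate traces; 8 have nonzero weight after conditioning:
  (Y=1, Z=0, X=1) weight 1/18
  (Y=1, Z=0, X=3) weight 1/18
  (Y=1, Z=1, X=0) weight 1/36
  (Y=1, Z=1, X=2) weight 1/36
  (Y=1, Z=2, X=1) weight 1/24
  (Y=1, Z=2, X=3) weight 1/24
  (Y=1, Z=3, X=0) weight 1/24
  (Y=1, Z=3, X=2) weight 1/24
Group by Z:
  weight(Z=0) = 1/9
  weight(Z=1) = 1/18
  weight(Z=2) = 1/12
  weight(Z=3) = 1/12
Total weight = 1/9 + 1/18 + 1/12 + 1/12 = 1/3
P(Z=0 | obs) = 1/9 / 1/3 = 1/3
P(Z=1 | obs) = 1/18 / 1/3 = 1/6
P(Z=2 | obs) = 1/12 / 1/3 = 1/4
P(Z=3 | obs) = 1/12 / 1/3 = 1/4

P(Z = 0 | obs) = 1/3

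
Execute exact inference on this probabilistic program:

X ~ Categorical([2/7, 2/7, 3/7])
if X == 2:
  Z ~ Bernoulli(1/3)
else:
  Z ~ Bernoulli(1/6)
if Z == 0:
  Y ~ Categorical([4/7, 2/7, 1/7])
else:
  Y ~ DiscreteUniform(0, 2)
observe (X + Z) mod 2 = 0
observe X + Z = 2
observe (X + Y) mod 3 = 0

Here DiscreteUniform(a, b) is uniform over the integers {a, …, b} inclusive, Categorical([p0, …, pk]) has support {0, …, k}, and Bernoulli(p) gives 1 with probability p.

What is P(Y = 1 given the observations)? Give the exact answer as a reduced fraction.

Enumerate traces; 2 have nonzero weight after conditioning:
  (X=1, Z=1, Y=2) weight 1/63
  (X=2, Z=0, Y=1) weight 4/49
Group by Y:
  weight(Y=1) = 4/49
  weight(Y=2) = 1/63
Total weight = 4/49 + 1/63 = 43/441
P(Y=1 | obs) = 4/49 / 43/441 = 36/43
P(Y=2 | obs) = 1/63 / 43/441 = 7/43

P(Y = 1 | obs) = 36/43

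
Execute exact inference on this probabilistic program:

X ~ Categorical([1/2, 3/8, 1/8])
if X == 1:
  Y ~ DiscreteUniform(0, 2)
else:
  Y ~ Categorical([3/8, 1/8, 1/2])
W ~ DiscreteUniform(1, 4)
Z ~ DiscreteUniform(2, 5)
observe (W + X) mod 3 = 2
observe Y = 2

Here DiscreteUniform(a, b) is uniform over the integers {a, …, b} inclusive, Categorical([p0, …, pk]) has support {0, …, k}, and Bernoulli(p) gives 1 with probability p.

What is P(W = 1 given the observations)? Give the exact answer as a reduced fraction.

Enumerate traces; 16 have nonzero weight after conditioning:
  (X=0, Y=2, W=2, Z=2) weight 1/64
  (X=0, Y=2, W=2, Z=3) weight 1/64
  (X=0, Y=2, W=2, Z=4) weight 1/64
  (X=0, Y=2, W=2, Z=5) weight 1/64
  (X=1, Y=2, W=1, Z=2) weight 1/128
  (X=1, Y=2, W=1, Z=3) weight 1/128
  (X=1, Y=2, W=1, Z=4) weight 1/128
  (X=1, Y=2, W=1, Z=5) weight 1/128
  (X=1, Y=2, W=4, Z=2) weight 1/128
  (X=2, Y=2, W=3, Z=2) weight 1/256
  … 6 more
Group by W:
  weight(W=1) = 1/32
  weight(W=2) = 1/16
  weight(W=3) = 1/64
  weight(W=4) = 1/32
Total weight = 1/32 + 1/16 + 1/64 + 1/32 = 9/64
P(W=1 | obs) = 1/32 / 9/64 = 2/9
P(W=2 | obs) = 1/16 / 9/64 = 4/9
P(W=3 | obs) = 1/64 / 9/64 = 1/9
P(W=4 | obs) = 1/32 / 9/64 = 2/9

P(W = 1 | obs) = 2/9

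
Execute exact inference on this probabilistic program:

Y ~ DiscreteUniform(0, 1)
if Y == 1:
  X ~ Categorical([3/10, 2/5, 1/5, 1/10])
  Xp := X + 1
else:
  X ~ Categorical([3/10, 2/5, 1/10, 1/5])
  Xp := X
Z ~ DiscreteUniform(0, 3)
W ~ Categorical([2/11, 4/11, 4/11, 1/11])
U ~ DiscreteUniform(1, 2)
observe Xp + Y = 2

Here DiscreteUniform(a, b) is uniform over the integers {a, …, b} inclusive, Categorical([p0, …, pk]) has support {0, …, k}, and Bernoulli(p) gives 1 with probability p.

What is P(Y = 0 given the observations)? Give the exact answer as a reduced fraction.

Enumerate traces; 64 have nonzero weight after conditioning:
  (Y=0, X=2, Z=0, W=0, U=1) weight 1/880
  (Y=0, X=2, Z=0, W=0, U=2) weight 1/880
  (Y=0, X=2, Z=0, W=1, U=1) weight 1/440
  (Y=0, X=2, Z=0, W=1, U=2) weight 1/440
  (Y=0, X=2, Z=0, W=2, U=1) weight 1/440
  (Y=0, X=2, Z=0, W=2, U=2) weight 1/440
  (Y=0, X=2, Z=0, W=3, U=1) weight 1/1760
  (Y=0, X=2, Z=0, W=3, U=2) weight 1/1760
  (Y=1, X=0, Z=0, W=0, U=1) weight 3/880
  … 55 more
Group by Y:
  weight(Y=0) = 1/20
  weight(Y=1) = 3/20
Total weight = 1/20 + 3/20 = 1/5
P(Y=0 | obs) = 1/20 / 1/5 = 1/4
P(Y=1 | obs) = 3/20 / 1/5 = 3/4

P(Y = 0 | obs) = 1/4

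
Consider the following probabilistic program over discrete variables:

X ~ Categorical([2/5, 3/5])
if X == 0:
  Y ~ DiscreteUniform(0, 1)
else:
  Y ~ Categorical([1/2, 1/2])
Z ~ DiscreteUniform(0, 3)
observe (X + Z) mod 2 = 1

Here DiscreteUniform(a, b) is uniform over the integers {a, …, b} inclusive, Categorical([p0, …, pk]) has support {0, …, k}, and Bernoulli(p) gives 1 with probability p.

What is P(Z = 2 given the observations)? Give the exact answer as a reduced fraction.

P(Z = 2 | obs) = 3/10

Enumerate traces; 8 have nonzero weight after conditioning:
  (X=0, Y=0, Z=1) weight 1/20
  (X=0, Y=0, Z=3) weight 1/20
  (X=0, Y=1, Z=1) weight 1/20
  (X=0, Y=1, Z=3) weight 1/20
  (X=1, Y=0, Z=0) weight 3/40
  (X=1, Y=0, Z=2) weight 3/40
  (X=1, Y=1, Z=0) weight 3/40
  (X=1, Y=1, Z=2) weight 3/40
Group by Z:
  weight(Z=0) = 3/20
  weight(Z=1) = 1/10
  weight(Z=2) = 3/20
  weight(Z=3) = 1/10
Total weight = 3/20 + 1/10 + 3/20 + 1/10 = 1/2
P(Z=0 | obs) = 3/20 / 1/2 = 3/10
P(Z=1 | obs) = 1/10 / 1/2 = 1/5
P(Z=2 | obs) = 3/20 / 1/2 = 3/10
P(Z=3 | obs) = 1/10 / 1/2 = 1/5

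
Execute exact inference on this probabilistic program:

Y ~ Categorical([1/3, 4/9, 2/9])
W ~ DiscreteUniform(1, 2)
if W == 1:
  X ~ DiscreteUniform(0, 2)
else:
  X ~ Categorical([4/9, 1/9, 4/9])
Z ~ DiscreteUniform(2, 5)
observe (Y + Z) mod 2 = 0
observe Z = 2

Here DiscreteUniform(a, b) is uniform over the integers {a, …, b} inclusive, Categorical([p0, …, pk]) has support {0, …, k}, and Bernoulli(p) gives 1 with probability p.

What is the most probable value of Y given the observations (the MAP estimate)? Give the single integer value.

argmax_v P(Y = v | obs) = 0

Enumerate traces; 12 have nonzero weight after conditioning:
  (Y=0, W=1, X=0, Z=2) weight 1/72
  (Y=0, W=1, X=1, Z=2) weight 1/72
  (Y=0, W=1, X=2, Z=2) weight 1/72
  (Y=0, W=2, X=0, Z=2) weight 1/54
  (Y=0, W=2, X=1, Z=2) weight 1/216
  (Y=0, W=2, X=2, Z=2) weight 1/54
  (Y=2, W=1, X=0, Z=2) weight 1/108
  (Y=2, W=1, X=1, Z=2) weight 1/108
  … 4 more
Group by Y:
  weight(Y=0) = 1/12
  weight(Y=2) = 1/18
Total weight = 1/12 + 1/18 = 5/36
P(Y=0 | obs) = 1/12 / 5/36 = 3/5
P(Y=2 | obs) = 1/18 / 5/36 = 2/5
argmax = 0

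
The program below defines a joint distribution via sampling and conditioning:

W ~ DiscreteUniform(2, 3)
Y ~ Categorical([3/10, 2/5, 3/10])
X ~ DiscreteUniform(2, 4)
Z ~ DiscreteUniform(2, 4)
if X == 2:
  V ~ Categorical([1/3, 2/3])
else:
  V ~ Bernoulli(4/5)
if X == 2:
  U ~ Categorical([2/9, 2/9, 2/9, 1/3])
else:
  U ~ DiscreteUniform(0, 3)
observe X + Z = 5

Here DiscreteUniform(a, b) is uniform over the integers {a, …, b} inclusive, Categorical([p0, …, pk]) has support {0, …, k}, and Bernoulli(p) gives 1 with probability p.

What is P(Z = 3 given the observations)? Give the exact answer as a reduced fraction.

Enumerate traces; 96 have nonzero weight after conditioning:
  (W=2, Y=0, X=2, Z=3, V=0, U=0) weight 1/810
  (W=2, Y=0, X=2, Z=3, V=0, U=1) weight 1/810
  (W=2, Y=0, X=2, Z=3, V=0, U=2) weight 1/810
  (W=2, Y=0, X=2, Z=3, V=0, U=3) weight 1/540
  (W=2, Y=0, X=2, Z=3, V=1, U=0) weight 1/405
  (W=2, Y=0, X=2, Z=3, V=1, U=1) weight 1/405
  (W=2, Y=0, X=2, Z=3, V=1, U=2) weight 1/405
  (W=2, Y=0, X=2, Z=3, V=1, U=3) weight 1/270
  (W=2, Y=0, X=3, Z=2, V=0, U=0) weight 1/1200
  … 87 more
Group by Z:
  weight(Z=2) = 1/9
  weight(Z=3) = 1/9
Total weight = 1/9 + 1/9 = 2/9
P(Z=2 | obs) = 1/9 / 2/9 = 1/2
P(Z=3 | obs) = 1/9 / 2/9 = 1/2

P(Z = 3 | obs) = 1/2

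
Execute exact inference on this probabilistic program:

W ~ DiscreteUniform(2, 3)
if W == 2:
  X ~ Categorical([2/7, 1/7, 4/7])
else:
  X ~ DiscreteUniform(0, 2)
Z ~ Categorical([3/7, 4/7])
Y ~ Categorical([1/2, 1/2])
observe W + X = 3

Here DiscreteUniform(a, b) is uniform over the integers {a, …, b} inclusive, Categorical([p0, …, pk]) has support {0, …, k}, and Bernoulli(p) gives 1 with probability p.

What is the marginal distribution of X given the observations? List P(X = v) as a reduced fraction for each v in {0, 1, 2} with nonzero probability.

Enumerate traces; 8 have nonzero weight after conditioning:
  (W=2, X=1, Z=0, Y=0) weight 3/196
  (W=2, X=1, Z=0, Y=1) weight 3/196
  (W=2, X=1, Z=1, Y=0) weight 1/49
  (W=2, X=1, Z=1, Y=1) weight 1/49
  (W=3, X=0, Z=0, Y=0) weight 1/28
  (W=3, X=0, Z=0, Y=1) weight 1/28
  (W=3, X=0, Z=1, Y=0) weight 1/21
  (W=3, X=0, Z=1, Y=1) weight 1/21
Group by X:
  weight(X=0) = 1/6
  weight(X=1) = 1/14
Total weight = 1/6 + 1/14 = 5/21
P(X=0 | obs) = 1/6 / 5/21 = 7/10
P(X=1 | obs) = 1/14 / 5/21 = 3/10

P(X=0) = 7/10, P(X=1) = 3/10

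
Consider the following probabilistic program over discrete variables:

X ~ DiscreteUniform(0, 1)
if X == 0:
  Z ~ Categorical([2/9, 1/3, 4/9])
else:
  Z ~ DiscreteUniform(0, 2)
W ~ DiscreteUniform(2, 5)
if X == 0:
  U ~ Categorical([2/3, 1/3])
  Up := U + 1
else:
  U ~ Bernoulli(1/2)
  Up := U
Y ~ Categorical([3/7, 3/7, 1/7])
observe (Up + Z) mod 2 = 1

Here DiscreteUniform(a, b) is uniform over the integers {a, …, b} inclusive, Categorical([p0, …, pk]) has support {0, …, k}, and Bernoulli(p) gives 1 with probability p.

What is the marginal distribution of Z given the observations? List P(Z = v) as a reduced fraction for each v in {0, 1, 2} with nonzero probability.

P(Z=0) = 17/57, P(Z=1) = 5/19, P(Z=2) = 25/57

Enumerate traces; 72 have nonzero weight after conditioning:
  (X=0, Z=0, W=2, U=0, Y=0) weight 1/126
  (X=0, Z=0, W=2, U=0, Y=1) weight 1/126
  (X=0, Z=0, W=2, U=0, Y=2) weight 1/378
  (X=0, Z=0, W=3, U=0, Y=0) weight 1/126
  (X=0, Z=0, W=3, U=0, Y=1) weight 1/126
  (X=0, Z=0, W=3, U=0, Y=2) weight 1/378
  (X=0, Z=0, W=4, U=0, Y=0) weight 1/126
  (X=0, Z=0, W=4, U=0, Y=1) weight 1/126
  (X=0, Z=1, W=2, U=1, Y=0) weight 1/168
  (X=0, Z=2, W=2, U=0, Y=0) weight 1/63
  … 62 more
Group by Z:
  weight(Z=0) = 17/108
  weight(Z=1) = 5/36
  weight(Z=2) = 25/108
Total weight = 17/108 + 5/36 + 25/108 = 19/36
P(Z=0 | obs) = 17/108 / 19/36 = 17/57
P(Z=1 | obs) = 5/36 / 19/36 = 5/19
P(Z=2 | obs) = 25/108 / 19/36 = 25/57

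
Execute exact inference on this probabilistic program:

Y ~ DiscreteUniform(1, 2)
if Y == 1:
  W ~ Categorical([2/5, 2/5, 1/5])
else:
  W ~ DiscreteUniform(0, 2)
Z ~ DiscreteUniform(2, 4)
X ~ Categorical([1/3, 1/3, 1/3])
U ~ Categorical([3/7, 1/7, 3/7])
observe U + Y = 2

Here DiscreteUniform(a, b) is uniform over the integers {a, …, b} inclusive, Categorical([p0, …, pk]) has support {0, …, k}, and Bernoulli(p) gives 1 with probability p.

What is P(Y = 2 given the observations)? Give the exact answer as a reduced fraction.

P(Y = 2 | obs) = 3/4

Enumerate traces; 54 have nonzero weight after conditioning:
  (Y=1, W=0, Z=2, X=0, U=1) weight 1/315
  (Y=1, W=0, Z=2, X=1, U=1) weight 1/315
  (Y=1, W=0, Z=2, X=2, U=1) weight 1/315
  (Y=1, W=0, Z=3, X=0, U=1) weight 1/315
  (Y=1, W=0, Z=3, X=1, U=1) weight 1/315
  (Y=1, W=0, Z=3, X=2, U=1) weight 1/315
  (Y=1, W=0, Z=4, X=0, U=1) weight 1/315
  (Y=1, W=0, Z=4, X=1, U=1) weight 1/315
  (Y=2, W=0, Z=2, X=0, U=0) weight 1/126
  … 45 more
Group by Y:
  weight(Y=1) = 1/14
  weight(Y=2) = 3/14
Total weight = 1/14 + 3/14 = 2/7
P(Y=1 | obs) = 1/14 / 2/7 = 1/4
P(Y=2 | obs) = 3/14 / 2/7 = 3/4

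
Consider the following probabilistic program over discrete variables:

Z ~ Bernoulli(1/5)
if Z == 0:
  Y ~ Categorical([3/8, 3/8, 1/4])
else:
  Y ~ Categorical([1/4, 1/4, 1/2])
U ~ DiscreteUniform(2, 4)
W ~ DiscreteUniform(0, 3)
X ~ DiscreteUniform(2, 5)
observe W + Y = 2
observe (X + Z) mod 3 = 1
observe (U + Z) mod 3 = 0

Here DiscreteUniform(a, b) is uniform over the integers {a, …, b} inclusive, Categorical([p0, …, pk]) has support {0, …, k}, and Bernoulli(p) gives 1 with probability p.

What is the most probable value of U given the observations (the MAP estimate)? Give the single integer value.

Enumerate traces; 6 have nonzero weight after conditioning:
  (Z=0, Y=0, U=3, W=2, X=4) weight 1/160
  (Z=0, Y=1, U=3, W=1, X=4) weight 1/160
  (Z=0, Y=2, U=3, W=0, X=4) weight 1/240
  (Z=1, Y=0, U=2, W=2, X=3) weight 1/960
  (Z=1, Y=1, U=2, W=1, X=3) weight 1/960
  (Z=1, Y=2, U=2, W=0, X=3) weight 1/480
Group by U:
  weight(U=2) = 1/240
  weight(U=3) = 1/60
Total weight = 1/240 + 1/60 = 1/48
P(U=2 | obs) = 1/240 / 1/48 = 1/5
P(U=3 | obs) = 1/60 / 1/48 = 4/5
argmax = 3

argmax_v P(U = v | obs) = 3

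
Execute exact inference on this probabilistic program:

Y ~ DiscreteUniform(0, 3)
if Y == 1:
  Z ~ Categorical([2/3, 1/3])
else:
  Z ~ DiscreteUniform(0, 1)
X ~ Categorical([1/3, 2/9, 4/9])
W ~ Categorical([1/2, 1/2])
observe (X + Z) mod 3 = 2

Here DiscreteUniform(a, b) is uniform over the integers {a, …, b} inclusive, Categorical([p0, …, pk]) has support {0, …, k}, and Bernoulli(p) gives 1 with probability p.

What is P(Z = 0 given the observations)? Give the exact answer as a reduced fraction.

Enumerate traces; 16 have nonzero weight after conditioning:
  (Y=0, Z=0, X=2, W=0) weight 1/36
  (Y=0, Z=0, X=2, W=1) weight 1/36
  (Y=0, Z=1, X=1, W=0) weight 1/72
  (Y=0, Z=1, X=1, W=1) weight 1/72
  (Y=1, Z=0, X=2, W=0) weight 1/27
  (Y=1, Z=0, X=2, W=1) weight 1/27
  (Y=1, Z=1, X=1, W=0) weight 1/108
  (Y=1, Z=1, X=1, W=1) weight 1/108
  … 8 more
Group by Z:
  weight(Z=0) = 13/54
  weight(Z=1) = 11/108
Total weight = 13/54 + 11/108 = 37/108
P(Z=0 | obs) = 13/54 / 37/108 = 26/37
P(Z=1 | obs) = 11/108 / 37/108 = 11/37

P(Z = 0 | obs) = 26/37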